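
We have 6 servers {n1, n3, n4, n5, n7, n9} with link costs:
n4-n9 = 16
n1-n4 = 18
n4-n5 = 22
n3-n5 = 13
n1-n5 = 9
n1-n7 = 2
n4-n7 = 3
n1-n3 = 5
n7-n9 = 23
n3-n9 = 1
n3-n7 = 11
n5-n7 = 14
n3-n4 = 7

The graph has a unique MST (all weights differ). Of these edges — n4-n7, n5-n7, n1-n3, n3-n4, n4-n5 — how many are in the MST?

Sort edges by weight, then run Kruskal:
n3-n9 (1): add — endpoints in different components.
n1-n7 (2): add — endpoints in different components.
n4-n7 (3): add — endpoints in different components.
n1-n3 (5): add — endpoints in different components.
n3-n4 (7): skip — n4 and n3 already connected.
n1-n5 (9): add — endpoints in different components.
MST edge set: {n3-n9, n1-n7, n4-n7, n1-n3, n1-n5}.
Of the listed edges, {n4-n7, n1-n3} are in the MST → 2.

2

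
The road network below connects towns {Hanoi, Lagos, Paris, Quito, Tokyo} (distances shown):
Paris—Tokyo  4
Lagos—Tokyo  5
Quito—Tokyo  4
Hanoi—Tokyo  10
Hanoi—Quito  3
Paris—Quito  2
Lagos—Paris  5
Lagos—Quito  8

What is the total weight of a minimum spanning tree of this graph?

14

Kruskal's algorithm — process edges by increasing weight (ties by edge label):
Paris—Quito (2): add. Components now {Hanoi} {Lagos} {Tokyo} {Paris,Quito}
Hanoi—Quito (3): add. Components now {Hanoi,Paris,Quito} {Lagos} {Tokyo}
Paris—Tokyo (4): add. Components now {Hanoi,Paris,Quito,Tokyo} {Lagos}
Quito—Tokyo (4): skip — Tokyo and Quito already connected.
Lagos—Paris (5): add. Components now {Hanoi,Lagos,Paris,Quito,Tokyo}
MST edges: Paris—Quito, Hanoi—Quito, Paris—Tokyo, Lagos—Paris; total weight 2+3+4+5 = 14.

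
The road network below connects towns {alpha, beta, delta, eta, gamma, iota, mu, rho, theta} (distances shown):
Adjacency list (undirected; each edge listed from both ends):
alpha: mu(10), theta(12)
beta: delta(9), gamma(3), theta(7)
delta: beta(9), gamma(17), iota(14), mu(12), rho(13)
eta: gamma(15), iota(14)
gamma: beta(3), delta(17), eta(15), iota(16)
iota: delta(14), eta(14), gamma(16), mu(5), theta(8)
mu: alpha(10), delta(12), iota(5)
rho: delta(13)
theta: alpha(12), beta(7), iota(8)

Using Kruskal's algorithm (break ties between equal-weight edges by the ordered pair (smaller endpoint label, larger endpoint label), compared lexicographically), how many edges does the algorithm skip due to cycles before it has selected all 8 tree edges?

3

Kruskal's algorithm — process edges by increasing weight (ties by edge label):
beta—gamma (3): add — endpoints in different components.
iota—mu (5): add — endpoints in different components.
beta—theta (7): add — endpoints in different components.
iota—theta (8): add — endpoints in different components.
beta—delta (9): add — endpoints in different components.
alpha—mu (10): add — endpoints in different components.
alpha—theta (12): skip — alpha and theta already connected.
delta—mu (12): skip — delta and mu already connected.
delta—rho (13): add — endpoints in different components.
delta—iota (14): skip — iota and delta already connected.
eta—iota (14): add — endpoints in different components.
Edges rejected before the tree was complete: 3.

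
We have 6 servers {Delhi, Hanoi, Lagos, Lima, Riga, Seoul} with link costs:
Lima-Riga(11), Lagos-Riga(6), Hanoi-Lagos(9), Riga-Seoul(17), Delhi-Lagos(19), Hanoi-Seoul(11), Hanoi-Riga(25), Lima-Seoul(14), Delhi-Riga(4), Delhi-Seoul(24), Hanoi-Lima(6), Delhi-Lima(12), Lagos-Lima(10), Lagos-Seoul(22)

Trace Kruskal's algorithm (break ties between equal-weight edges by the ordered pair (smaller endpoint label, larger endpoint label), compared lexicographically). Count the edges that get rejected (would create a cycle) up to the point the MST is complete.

1

Sort edges by weight, then run Kruskal:
Delhi-Riga (4): add. Components now {Lima} {Delhi,Riga} {Seoul} {Hanoi} {Lagos}
Hanoi-Lima (6): add. Components now {Hanoi,Lima} {Delhi,Riga} {Seoul} {Lagos}
Lagos-Riga (6): add. Components now {Hanoi,Lima} {Delhi,Lagos,Riga} {Seoul}
Hanoi-Lagos (9): add. Components now {Delhi,Hanoi,Lagos,Lima,Riga} {Seoul}
Lagos-Lima (10): skip — Lima and Lagos already connected.
Hanoi-Seoul (11): add. Components now {Delhi,Hanoi,Lagos,Lima,Riga,Seoul}
Edges rejected before the tree was complete: 1.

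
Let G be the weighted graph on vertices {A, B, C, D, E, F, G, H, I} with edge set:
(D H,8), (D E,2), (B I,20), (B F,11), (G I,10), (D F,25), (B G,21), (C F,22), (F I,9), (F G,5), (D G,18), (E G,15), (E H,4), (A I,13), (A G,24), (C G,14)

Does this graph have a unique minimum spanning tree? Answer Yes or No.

Kruskal's algorithm — process edges by increasing weight (ties by edge label):
D E (2): add — endpoints in different components.
E H (4): add — endpoints in different components.
F G (5): add — endpoints in different components.
D H (8): skip — D and H already connected.
F I (9): add — endpoints in different components.
G I (10): skip — G and I already connected.
B F (11): add — endpoints in different components.
A I (13): add — endpoints in different components.
C G (14): add — endpoints in different components.
E G (15): add — endpoints in different components.
Every non-tree edge has weight strictly greater than the heaviest edge on the tree path between its endpoints, so the MST is unique.

Yes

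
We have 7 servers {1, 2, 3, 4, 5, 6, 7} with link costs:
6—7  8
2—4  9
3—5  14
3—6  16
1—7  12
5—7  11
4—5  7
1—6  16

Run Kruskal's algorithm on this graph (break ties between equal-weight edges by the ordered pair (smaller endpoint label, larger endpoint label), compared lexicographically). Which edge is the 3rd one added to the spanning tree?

Kruskal: consider edges lightest-first.
4—5 (7): add. Components now {1} {2} {3} {4,5} {6} {7}
6—7 (8): add. Components now {1} {2} {3} {4,5} {6,7}
2—4 (9): add. Components now {1} {2,4,5} {3} {6,7}
5—7 (11): add. Components now {1} {2,4,5,6,7} {3}
1—7 (12): add. Components now {1,2,4,5,6,7} {3}
3—5 (14): add. Components now {1,2,3,4,5,6,7}
The 3rd edge added is 2—4.

2-4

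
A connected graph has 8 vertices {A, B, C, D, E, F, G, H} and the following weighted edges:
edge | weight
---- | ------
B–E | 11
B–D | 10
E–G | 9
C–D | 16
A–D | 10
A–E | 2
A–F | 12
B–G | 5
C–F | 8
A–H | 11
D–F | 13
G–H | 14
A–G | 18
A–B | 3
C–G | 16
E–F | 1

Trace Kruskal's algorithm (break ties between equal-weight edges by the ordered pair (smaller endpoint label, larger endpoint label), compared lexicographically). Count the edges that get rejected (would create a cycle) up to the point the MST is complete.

2

Kruskal: consider edges lightest-first.
E–F (1): add — endpoints in different components.
A–E (2): add — endpoints in different components.
A–B (3): add — endpoints in different components.
B–G (5): add — endpoints in different components.
C–F (8): add — endpoints in different components.
E–G (9): skip — E and G already connected.
A–D (10): add — endpoints in different components.
B–D (10): skip — B and D already connected.
A–H (11): add — endpoints in different components.
Edges rejected before the tree was complete: 2.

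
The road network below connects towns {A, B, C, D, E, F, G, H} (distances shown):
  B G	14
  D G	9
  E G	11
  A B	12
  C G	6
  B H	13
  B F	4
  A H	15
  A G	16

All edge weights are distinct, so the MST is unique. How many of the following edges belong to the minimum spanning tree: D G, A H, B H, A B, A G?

Kruskal: consider edges lightest-first.
B F (4): add — endpoints in different components.
C G (6): add — endpoints in different components.
D G (9): add — endpoints in different components.
E G (11): add — endpoints in different components.
A B (12): add — endpoints in different components.
B H (13): add — endpoints in different components.
B G (14): add — endpoints in different components.
MST edge set: {B F, C G, D G, E G, A B, B H, B G}.
Of the listed edges, {D G, B H, A B} are in the MST → 3.

3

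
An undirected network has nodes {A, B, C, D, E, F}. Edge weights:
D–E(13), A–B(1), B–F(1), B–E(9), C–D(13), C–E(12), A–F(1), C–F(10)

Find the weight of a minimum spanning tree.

Prim, starting at A.
Step 1: cheapest edge leaving the tree is A–B (1); add B.
Step 2: cheapest edge leaving the tree is A–F (1); add F.
Step 3: cheapest edge leaving the tree is B–E (9); add E.
Step 4: cheapest edge leaving the tree is C–F (10); add C.
Step 5: cheapest edge leaving the tree is C–D (13); add D.
MST edges: A–B, A–F, B–E, C–F, C–D; total weight 1+1+9+10+13 = 34.

34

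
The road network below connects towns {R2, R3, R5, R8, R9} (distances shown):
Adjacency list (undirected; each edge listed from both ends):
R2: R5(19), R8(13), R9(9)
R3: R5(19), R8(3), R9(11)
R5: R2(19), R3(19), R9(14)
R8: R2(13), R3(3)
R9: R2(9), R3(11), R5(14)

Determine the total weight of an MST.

Kruskal's algorithm — process edges by increasing weight (ties by edge label):
R3–R8 (3): add — endpoints in different components.
R2–R9 (9): add — endpoints in different components.
R3–R9 (11): add — endpoints in different components.
R2–R8 (13): skip — R8 and R2 already connected.
R5–R9 (14): add — endpoints in different components.
MST edges: R3–R8, R2–R9, R3–R9, R5–R9; total weight 3+9+11+14 = 37.

37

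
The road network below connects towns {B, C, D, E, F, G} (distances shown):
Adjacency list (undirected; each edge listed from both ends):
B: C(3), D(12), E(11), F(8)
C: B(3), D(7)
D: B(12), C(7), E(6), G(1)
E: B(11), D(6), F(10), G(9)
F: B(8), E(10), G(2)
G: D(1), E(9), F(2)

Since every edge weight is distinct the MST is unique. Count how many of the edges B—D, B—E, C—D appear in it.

1

Sort edges by weight, then run Kruskal:
D—G (1): add. Components now {B} {C} {D,G} {E} {F}
F—G (2): add. Components now {B} {C} {D,F,G} {E}
B—C (3): add. Components now {B,C} {D,F,G} {E}
D—E (6): add. Components now {B,C} {D,E,F,G}
C—D (7): add. Components now {B,C,D,E,F,G}
MST edge set: {D—G, F—G, B—C, D—E, C—D}.
Of the listed edges, {C—D} are in the MST → 1.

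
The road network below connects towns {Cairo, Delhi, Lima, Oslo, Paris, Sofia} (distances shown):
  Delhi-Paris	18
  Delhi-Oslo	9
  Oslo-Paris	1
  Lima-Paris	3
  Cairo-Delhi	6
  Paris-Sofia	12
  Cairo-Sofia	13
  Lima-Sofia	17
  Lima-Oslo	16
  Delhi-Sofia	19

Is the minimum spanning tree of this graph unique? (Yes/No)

Yes

Sort edges by weight, then run Kruskal:
Oslo-Paris (1): add — endpoints in different components.
Lima-Paris (3): add — endpoints in different components.
Cairo-Delhi (6): add — endpoints in different components.
Delhi-Oslo (9): add — endpoints in different components.
Paris-Sofia (12): add — endpoints in different components.
Every non-tree edge has weight strictly greater than the heaviest edge on the tree path between its endpoints, so the MST is unique.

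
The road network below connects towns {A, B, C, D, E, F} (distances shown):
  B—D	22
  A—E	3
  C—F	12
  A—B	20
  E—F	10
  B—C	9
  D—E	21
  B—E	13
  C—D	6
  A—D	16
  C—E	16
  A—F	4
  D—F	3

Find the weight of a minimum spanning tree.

25

Grow the tree from C using Prim:
Step 1: frontier [C—D 6, B—C 9, C—F 12, C—E 16] → take C—D (6); add D.
Step 2: frontier [B—C 9, C—F 12, C—E 16, D—F 3, A—D 16, D—E 21, B—D 22] → take D—F (3); add F.
Step 3: frontier [B—C 9, C—E 16, A—D 16, D—E 21, B—D 22, A—F 4, E—F 10] → take A—F (4); add A.
Step 4: frontier [A—E 3, A—B 20, B—C 9, C—E 16, D—E 21, B—D 22, E—F 10] → take A—E (3); add E.
Step 5: frontier [A—B 20, B—C 9, B—D 22, B—E 13] → take B—C (9); add B.
MST edges: C—D, D—F, A—F, A—E, B—C; total weight 6+3+4+3+9 = 25.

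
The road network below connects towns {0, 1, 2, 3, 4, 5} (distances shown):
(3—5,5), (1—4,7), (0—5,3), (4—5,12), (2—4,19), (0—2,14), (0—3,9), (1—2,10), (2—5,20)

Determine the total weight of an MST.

Grow the tree from 3 using Prim:
Step 1: frontier [3—5 5, 0—3 9] → take 3—5 (5); add 5.
Step 2: frontier [0—3 9, 0—5 3, 4—5 12, 2—5 20] → take 0—5 (3); add 0.
Step 3: frontier [0—2 14, 4—5 12, 2—5 20] → take 4—5 (12); add 4.
Step 4: frontier [0—2 14, 1—4 7, 2—4 19, 2—5 20] → take 1—4 (7); add 1.
Step 5: frontier [0—2 14, 1—2 10, 2—4 19, 2—5 20] → take 1—2 (10); add 2.
MST edges: 3—5, 0—5, 4—5, 1—4, 1—2; total weight 5+3+12+7+10 = 37.

37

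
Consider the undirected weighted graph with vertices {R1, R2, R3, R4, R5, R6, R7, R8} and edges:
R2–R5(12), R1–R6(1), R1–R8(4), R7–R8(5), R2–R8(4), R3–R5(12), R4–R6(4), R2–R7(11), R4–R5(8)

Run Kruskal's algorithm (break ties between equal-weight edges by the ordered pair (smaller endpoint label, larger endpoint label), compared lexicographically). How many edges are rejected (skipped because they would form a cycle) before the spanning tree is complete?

Kruskal: consider edges lightest-first.
R1–R6 (1): add — endpoints in different components.
R1–R8 (4): add — endpoints in different components.
R2–R8 (4): add — endpoints in different components.
R4–R6 (4): add — endpoints in different components.
R7–R8 (5): add — endpoints in different components.
R4–R5 (8): add — endpoints in different components.
R2–R7 (11): skip — R2 and R7 already connected.
R2–R5 (12): skip — R2 and R5 already connected.
R3–R5 (12): add — endpoints in different components.
Edges rejected before the tree was complete: 2.

2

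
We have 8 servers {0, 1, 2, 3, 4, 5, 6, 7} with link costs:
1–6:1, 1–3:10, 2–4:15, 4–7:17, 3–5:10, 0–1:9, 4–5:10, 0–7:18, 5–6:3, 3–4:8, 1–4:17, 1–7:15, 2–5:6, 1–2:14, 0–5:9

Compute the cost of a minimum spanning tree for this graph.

52

Grow the tree from 3 using Prim:
Step 1: cheapest edge leaving the tree is 3–4 (8); add 4.
Step 2: cheapest edge leaving the tree is 1–3 (10); add 1.
Step 3: cheapest edge leaving the tree is 1–6 (1); add 6.
Step 4: cheapest edge leaving the tree is 5–6 (3); add 5.
Step 5: cheapest edge leaving the tree is 2–5 (6); add 2.
Step 6: cheapest edge leaving the tree is 0–1 (9); add 0.
Step 7: cheapest edge leaving the tree is 1–7 (15); add 7.
MST edges: 3–4, 1–3, 1–6, 5–6, 2–5, 0–1, 1–7; total weight 8+10+1+3+6+9+15 = 52.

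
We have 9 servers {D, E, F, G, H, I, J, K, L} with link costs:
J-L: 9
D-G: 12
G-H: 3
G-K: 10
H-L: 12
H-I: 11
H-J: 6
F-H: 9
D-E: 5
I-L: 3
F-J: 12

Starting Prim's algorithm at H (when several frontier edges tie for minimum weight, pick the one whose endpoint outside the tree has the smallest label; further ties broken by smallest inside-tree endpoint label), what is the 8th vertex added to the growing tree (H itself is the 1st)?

D

Prim, starting at H.
Step 1: cheapest edge leaving the tree is G-H (3); add G.
Step 2: cheapest edge leaving the tree is H-J (6); add J.
Step 3: cheapest edge leaving the tree is F-H (9); add F.
Step 4: cheapest edge leaving the tree is J-L (9); add L.
Step 5: cheapest edge leaving the tree is I-L (3); add I.
Step 6: cheapest edge leaving the tree is G-K (10); add K.
Step 7: cheapest edge leaving the tree is D-G (12); add D.
Step 8: cheapest edge leaving the tree is D-E (5); add E.
Vertex order: H, G, J, F, L, I, K, D, E. The 8th vertex is D.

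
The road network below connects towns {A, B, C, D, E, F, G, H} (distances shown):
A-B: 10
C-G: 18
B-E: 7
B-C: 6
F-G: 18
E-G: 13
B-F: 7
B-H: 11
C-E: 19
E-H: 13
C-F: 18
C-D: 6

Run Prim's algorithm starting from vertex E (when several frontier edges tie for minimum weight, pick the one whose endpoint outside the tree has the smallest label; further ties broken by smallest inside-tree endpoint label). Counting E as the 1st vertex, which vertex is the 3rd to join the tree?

Prim, starting at E.
Step 1: frontier [B-E 7, E-G 13, E-H 13, C-E 19] → take B-E (7); add B.
Step 2: frontier [B-C 6, B-F 7, A-B 10, B-H 11, E-G 13, E-H 13, C-E 19] → take B-C (6); add C.
Step 3: frontier [B-F 7, A-B 10, B-H 11, C-D 6, C-F 18, C-G 18, E-G 13, E-H 13] → take C-D (6); add D.
Step 4: frontier [B-F 7, A-B 10, B-H 11, C-F 18, C-G 18, E-G 13, E-H 13] → take B-F (7); add F.
Step 5: frontier [A-B 10, B-H 11, C-G 18, E-G 13, E-H 13, F-G 18] → take A-B (10); add A.
Step 6: frontier [B-H 11, C-G 18, E-G 13, E-H 13, F-G 18] → take B-H (11); add H.
Step 7: frontier [C-G 18, E-G 13, F-G 18] → take E-G (13); add G.
Vertex order: E, B, C, D, F, A, H, G. The 3rd vertex is C.

C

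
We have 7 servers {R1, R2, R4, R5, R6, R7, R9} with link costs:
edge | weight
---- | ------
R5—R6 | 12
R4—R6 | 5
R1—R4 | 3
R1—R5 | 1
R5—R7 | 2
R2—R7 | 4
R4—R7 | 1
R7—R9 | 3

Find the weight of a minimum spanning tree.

Sort edges by weight, then run Kruskal:
R1—R5 (1): add. Components now {R4} {R1,R5} {R2} {R7} {R9} {R6}
R4—R7 (1): add. Components now {R4,R7} {R1,R5} {R2} {R9} {R6}
R5—R7 (2): add. Components now {R1,R4,R5,R7} {R2} {R9} {R6}
R1—R4 (3): skip — R4 and R1 already connected.
R7—R9 (3): add. Components now {R1,R4,R5,R7,R9} {R2} {R6}
R2—R7 (4): add. Components now {R1,R2,R4,R5,R7,R9} {R6}
R4—R6 (5): add. Components now {R1,R2,R4,R5,R6,R7,R9}
MST edges: R1—R5, R4—R7, R5—R7, R7—R9, R2—R7, R4—R6; total weight 1+1+2+3+4+5 = 16.

16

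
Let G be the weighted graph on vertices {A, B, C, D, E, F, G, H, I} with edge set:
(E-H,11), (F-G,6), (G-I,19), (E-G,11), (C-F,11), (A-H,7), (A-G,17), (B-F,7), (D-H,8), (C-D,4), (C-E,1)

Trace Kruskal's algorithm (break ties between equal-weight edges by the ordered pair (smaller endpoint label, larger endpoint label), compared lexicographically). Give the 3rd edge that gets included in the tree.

F-G

Kruskal's algorithm — process edges by increasing weight (ties by edge label):
C-E (1): add — endpoints in different components.
C-D (4): add — endpoints in different components.
F-G (6): add — endpoints in different components.
A-H (7): add — endpoints in different components.
B-F (7): add — endpoints in different components.
D-H (8): add — endpoints in different components.
C-F (11): add — endpoints in different components.
E-G (11): skip — E and G already connected.
E-H (11): skip — E and H already connected.
A-G (17): skip — A and G already connected.
G-I (19): add — endpoints in different components.
The 3rd edge added is F-G.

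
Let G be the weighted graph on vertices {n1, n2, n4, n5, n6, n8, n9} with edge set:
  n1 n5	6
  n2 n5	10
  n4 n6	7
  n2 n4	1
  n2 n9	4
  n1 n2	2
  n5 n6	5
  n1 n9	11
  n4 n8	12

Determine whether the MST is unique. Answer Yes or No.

Yes

Kruskal's algorithm — process edges by increasing weight (ties by edge label):
n2 n4 (1): add — endpoints in different components.
n1 n2 (2): add — endpoints in different components.
n2 n9 (4): add — endpoints in different components.
n5 n6 (5): add — endpoints in different components.
n1 n5 (6): add — endpoints in different components.
n4 n6 (7): skip — n4 and n6 already connected.
n2 n5 (10): skip — n5 and n2 already connected.
n1 n9 (11): skip — n1 and n9 already connected.
n4 n8 (12): add — endpoints in different components.
Every non-tree edge has weight strictly greater than the heaviest edge on the tree path between its endpoints, so the MST is unique.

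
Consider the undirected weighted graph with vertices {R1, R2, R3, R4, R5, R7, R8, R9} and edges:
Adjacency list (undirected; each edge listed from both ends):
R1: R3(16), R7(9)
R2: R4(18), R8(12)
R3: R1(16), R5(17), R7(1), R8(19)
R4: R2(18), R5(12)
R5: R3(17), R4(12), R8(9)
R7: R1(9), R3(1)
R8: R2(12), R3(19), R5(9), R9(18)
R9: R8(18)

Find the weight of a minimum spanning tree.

Grow the tree from R7 using Prim:
Step 1: frontier [R3-R7 1, R1-R7 9] → take R3-R7 (1); add R3.
Step 2: frontier [R1-R3 16, R3-R5 17, R3-R8 19, R1-R7 9] → take R1-R7 (9); add R1.
Step 3: frontier [R3-R5 17, R3-R8 19] → take R3-R5 (17); add R5.
Step 4: frontier [R3-R8 19, R5-R8 9, R4-R5 12] → take R5-R8 (9); add R8.
Step 5: frontier [R4-R5 12, R2-R8 12, R8-R9 18] → take R2-R8 (12); add R2.
Step 6: frontier [R2-R4 18, R4-R5 12, R8-R9 18] → take R4-R5 (12); add R4.
Step 7: frontier [R8-R9 18] → take R8-R9 (18); add R9.
MST edges: R3-R7, R1-R7, R3-R5, R5-R8, R2-R8, R4-R5, R8-R9; total weight 1+9+17+9+12+12+18 = 78.

78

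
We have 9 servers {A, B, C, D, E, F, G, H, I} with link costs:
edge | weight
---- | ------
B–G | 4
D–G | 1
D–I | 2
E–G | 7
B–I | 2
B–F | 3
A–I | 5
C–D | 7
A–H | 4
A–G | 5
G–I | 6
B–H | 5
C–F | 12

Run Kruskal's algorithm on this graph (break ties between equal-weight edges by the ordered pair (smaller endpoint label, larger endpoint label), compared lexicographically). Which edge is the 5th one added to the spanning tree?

Kruskal's algorithm — process edges by increasing weight (ties by edge label):
D–G (1): add — endpoints in different components.
B–I (2): add — endpoints in different components.
D–I (2): add — endpoints in different components.
B–F (3): add — endpoints in different components.
A–H (4): add — endpoints in different components.
B–G (4): skip — B and G already connected.
A–G (5): add — endpoints in different components.
A–I (5): skip — A and I already connected.
B–H (5): skip — B and H already connected.
G–I (6): skip — G and I already connected.
C–D (7): add — endpoints in different components.
E–G (7): add — endpoints in different components.
The 5th edge added is A–H.

A-H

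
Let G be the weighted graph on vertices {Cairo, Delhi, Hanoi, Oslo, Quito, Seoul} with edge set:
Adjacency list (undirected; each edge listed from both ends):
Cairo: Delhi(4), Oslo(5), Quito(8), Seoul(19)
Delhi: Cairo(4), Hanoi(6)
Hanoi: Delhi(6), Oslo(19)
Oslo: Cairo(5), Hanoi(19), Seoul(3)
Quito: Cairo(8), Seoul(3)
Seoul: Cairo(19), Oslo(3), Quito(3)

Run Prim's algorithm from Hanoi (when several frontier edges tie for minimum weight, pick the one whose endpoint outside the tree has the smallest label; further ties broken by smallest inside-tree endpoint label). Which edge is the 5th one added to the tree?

Quito-Seoul

Prim, starting at Hanoi.
Step 1: cheapest edge leaving the tree is Delhi-Hanoi (6); add Delhi.
Step 2: cheapest edge leaving the tree is Cairo-Delhi (4); add Cairo.
Step 3: cheapest edge leaving the tree is Cairo-Oslo (5); add Oslo.
Step 4: cheapest edge leaving the tree is Oslo-Seoul (3); add Seoul.
Step 5: cheapest edge leaving the tree is Quito-Seoul (3); add Quito.
The 5th edge added is Quito-Seoul.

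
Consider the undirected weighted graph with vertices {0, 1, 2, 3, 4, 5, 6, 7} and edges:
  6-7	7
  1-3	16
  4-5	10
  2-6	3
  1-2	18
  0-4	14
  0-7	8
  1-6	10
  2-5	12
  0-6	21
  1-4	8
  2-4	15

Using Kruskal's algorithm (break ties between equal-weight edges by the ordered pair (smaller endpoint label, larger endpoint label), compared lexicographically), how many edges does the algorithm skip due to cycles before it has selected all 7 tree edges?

Kruskal's algorithm — process edges by increasing weight (ties by edge label):
2-6 (3): add — endpoints in different components.
6-7 (7): add — endpoints in different components.
0-7 (8): add — endpoints in different components.
1-4 (8): add — endpoints in different components.
1-6 (10): add — endpoints in different components.
4-5 (10): add — endpoints in different components.
2-5 (12): skip — 2 and 5 already connected.
0-4 (14): skip — 0 and 4 already connected.
2-4 (15): skip — 2 and 4 already connected.
1-3 (16): add — endpoints in different components.
Edges rejected before the tree was complete: 3.

3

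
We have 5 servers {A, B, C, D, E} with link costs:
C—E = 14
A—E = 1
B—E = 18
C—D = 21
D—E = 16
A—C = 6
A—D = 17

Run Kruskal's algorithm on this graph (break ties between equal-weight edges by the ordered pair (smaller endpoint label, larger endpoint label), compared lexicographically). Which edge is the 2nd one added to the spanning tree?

Kruskal: consider edges lightest-first.
A—E (1): add. Components now {A,E} {B} {C} {D}
A—C (6): add. Components now {A,C,E} {B} {D}
C—E (14): skip — C and E already connected.
D—E (16): add. Components now {A,C,D,E} {B}
A—D (17): skip — A and D already connected.
B—E (18): add. Components now {A,B,C,D,E}
The 2nd edge added is A—C.

A-C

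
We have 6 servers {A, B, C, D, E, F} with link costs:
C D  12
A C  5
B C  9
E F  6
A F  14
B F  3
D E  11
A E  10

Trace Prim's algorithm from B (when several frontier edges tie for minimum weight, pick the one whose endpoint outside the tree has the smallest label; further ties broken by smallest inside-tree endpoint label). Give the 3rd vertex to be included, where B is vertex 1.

E

Prim's algorithm from B:
Step 1: cheapest edge leaving the tree is B F (3); add F.
Step 2: cheapest edge leaving the tree is E F (6); add E.
Step 3: cheapest edge leaving the tree is B C (9); add C.
Step 4: cheapest edge leaving the tree is A C (5); add A.
Step 5: cheapest edge leaving the tree is D E (11); add D.
Vertex order: B, F, E, C, A, D. The 3rd vertex is E.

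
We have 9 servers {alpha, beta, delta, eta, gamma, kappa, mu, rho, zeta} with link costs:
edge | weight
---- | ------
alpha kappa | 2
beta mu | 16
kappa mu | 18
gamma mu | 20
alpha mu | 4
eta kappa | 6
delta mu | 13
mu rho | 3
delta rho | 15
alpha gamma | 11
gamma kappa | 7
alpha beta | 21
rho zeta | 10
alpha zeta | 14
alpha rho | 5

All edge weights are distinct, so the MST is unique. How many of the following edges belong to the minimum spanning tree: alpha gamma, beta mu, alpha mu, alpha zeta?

2

Kruskal: consider edges lightest-first.
alpha kappa (2): add — endpoints in different components.
mu rho (3): add — endpoints in different components.
alpha mu (4): add — endpoints in different components.
alpha rho (5): skip — rho and alpha already connected.
eta kappa (6): add — endpoints in different components.
gamma kappa (7): add — endpoints in different components.
rho zeta (10): add — endpoints in different components.
alpha gamma (11): skip — gamma and alpha already connected.
delta mu (13): add — endpoints in different components.
alpha zeta (14): skip — zeta and alpha already connected.
delta rho (15): skip — rho and delta already connected.
beta mu (16): add — endpoints in different components.
MST edge set: {alpha kappa, mu rho, alpha mu, eta kappa, gamma kappa, rho zeta, delta mu, beta mu}.
Of the listed edges, {beta mu, alpha mu} are in the MST → 2.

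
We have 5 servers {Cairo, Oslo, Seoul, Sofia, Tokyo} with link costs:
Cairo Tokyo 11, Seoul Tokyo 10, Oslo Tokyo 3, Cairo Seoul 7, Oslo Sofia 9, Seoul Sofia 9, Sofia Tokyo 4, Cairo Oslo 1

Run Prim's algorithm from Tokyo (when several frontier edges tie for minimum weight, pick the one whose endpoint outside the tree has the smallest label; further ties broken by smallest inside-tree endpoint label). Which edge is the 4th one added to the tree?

Grow the tree from Tokyo using Prim:
Step 1: frontier [Oslo Tokyo 3, Sofia Tokyo 4, Seoul Tokyo 10, Cairo Tokyo 11] → take Oslo Tokyo (3); add Oslo.
Step 2: frontier [Cairo Oslo 1, Oslo Sofia 9, Sofia Tokyo 4, Seoul Tokyo 10, Cairo Tokyo 11] → take Cairo Oslo (1); add Cairo.
Step 3: frontier [Cairo Seoul 7, Oslo Sofia 9, Sofia Tokyo 4, Seoul Tokyo 10] → take Sofia Tokyo (4); add Sofia.
Step 4: frontier [Cairo Seoul 7, Seoul Sofia 9, Seoul Tokyo 10] → take Cairo Seoul (7); add Seoul.
The 4th edge added is Cairo Seoul.

Cairo-Seoul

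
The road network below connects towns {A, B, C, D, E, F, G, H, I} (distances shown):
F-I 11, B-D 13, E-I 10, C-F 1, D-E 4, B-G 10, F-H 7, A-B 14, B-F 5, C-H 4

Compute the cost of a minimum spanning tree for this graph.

Kruskal: consider edges lightest-first.
C-F (1): add — endpoints in different components.
C-H (4): add — endpoints in different components.
D-E (4): add — endpoints in different components.
B-F (5): add — endpoints in different components.
F-H (7): skip — F and H already connected.
B-G (10): add — endpoints in different components.
E-I (10): add — endpoints in different components.
F-I (11): add — endpoints in different components.
B-D (13): skip — B and D already connected.
A-B (14): add — endpoints in different components.
MST edges: C-F, C-H, D-E, B-F, B-G, E-I, F-I, A-B; total weight 1+4+4+5+10+10+11+14 = 59.

59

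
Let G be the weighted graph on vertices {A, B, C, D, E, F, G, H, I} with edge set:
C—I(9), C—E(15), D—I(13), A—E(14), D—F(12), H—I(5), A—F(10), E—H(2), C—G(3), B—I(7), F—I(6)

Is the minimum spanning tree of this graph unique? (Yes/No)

Kruskal's algorithm — process edges by increasing weight (ties by edge label):
E—H (2): add — endpoints in different components.
C—G (3): add — endpoints in different components.
H—I (5): add — endpoints in different components.
F—I (6): add — endpoints in different components.
B—I (7): add — endpoints in different components.
C—I (9): add — endpoints in different components.
A—F (10): add — endpoints in different components.
D—F (12): add — endpoints in different components.
Every non-tree edge has weight strictly greater than the heaviest edge on the tree path between its endpoints, so the MST is unique.

Yes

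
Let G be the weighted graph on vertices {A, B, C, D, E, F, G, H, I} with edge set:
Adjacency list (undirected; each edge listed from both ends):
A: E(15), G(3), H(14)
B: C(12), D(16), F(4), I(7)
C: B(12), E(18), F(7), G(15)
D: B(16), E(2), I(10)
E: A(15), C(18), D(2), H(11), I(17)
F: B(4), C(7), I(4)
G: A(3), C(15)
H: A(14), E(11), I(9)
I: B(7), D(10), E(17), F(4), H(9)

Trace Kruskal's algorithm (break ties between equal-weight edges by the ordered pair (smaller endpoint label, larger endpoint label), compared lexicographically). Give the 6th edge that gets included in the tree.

H-I

Kruskal: consider edges lightest-first.
D—E (2): add — endpoints in different components.
A—G (3): add — endpoints in different components.
B—F (4): add — endpoints in different components.
F—I (4): add — endpoints in different components.
B—I (7): skip — B and I already connected.
C—F (7): add — endpoints in different components.
H—I (9): add — endpoints in different components.
D—I (10): add — endpoints in different components.
E—H (11): skip — E and H already connected.
B—C (12): skip — B and C already connected.
A—H (14): add — endpoints in different components.
The 6th edge added is H—I.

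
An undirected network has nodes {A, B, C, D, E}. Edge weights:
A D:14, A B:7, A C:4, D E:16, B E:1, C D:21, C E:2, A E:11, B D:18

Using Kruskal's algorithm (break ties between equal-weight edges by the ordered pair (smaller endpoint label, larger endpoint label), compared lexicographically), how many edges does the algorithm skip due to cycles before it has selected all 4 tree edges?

2

Kruskal: consider edges lightest-first.
B E (1): add — endpoints in different components.
C E (2): add — endpoints in different components.
A C (4): add — endpoints in different components.
A B (7): skip — A and B already connected.
A E (11): skip — A and E already connected.
A D (14): add — endpoints in different components.
Edges rejected before the tree was complete: 2.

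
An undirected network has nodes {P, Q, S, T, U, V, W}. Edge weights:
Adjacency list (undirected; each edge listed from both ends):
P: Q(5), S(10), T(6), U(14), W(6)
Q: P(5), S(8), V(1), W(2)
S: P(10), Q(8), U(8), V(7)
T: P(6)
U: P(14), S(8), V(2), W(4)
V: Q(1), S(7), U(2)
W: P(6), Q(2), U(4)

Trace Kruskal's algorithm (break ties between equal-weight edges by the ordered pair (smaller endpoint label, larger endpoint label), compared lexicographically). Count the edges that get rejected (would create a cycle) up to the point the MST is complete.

Kruskal: consider edges lightest-first.
Q-V (1): add — endpoints in different components.
Q-W (2): add — endpoints in different components.
U-V (2): add — endpoints in different components.
U-W (4): skip — U and W already connected.
P-Q (5): add — endpoints in different components.
P-T (6): add — endpoints in different components.
P-W (6): skip — P and W already connected.
S-V (7): add — endpoints in different components.
Edges rejected before the tree was complete: 2.

2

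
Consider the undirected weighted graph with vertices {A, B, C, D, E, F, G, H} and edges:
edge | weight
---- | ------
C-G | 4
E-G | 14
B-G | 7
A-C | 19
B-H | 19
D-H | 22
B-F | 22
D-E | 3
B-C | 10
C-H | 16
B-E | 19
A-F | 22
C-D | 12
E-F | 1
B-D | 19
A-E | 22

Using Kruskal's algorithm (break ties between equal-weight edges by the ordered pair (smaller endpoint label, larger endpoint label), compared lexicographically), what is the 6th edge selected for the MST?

C-H

Sort edges by weight, then run Kruskal:
E-F (1): add — endpoints in different components.
D-E (3): add — endpoints in different components.
C-G (4): add — endpoints in different components.
B-G (7): add — endpoints in different components.
B-C (10): skip — B and C already connected.
C-D (12): add — endpoints in different components.
E-G (14): skip — E and G already connected.
C-H (16): add — endpoints in different components.
A-C (19): add — endpoints in different components.
The 6th edge added is C-H.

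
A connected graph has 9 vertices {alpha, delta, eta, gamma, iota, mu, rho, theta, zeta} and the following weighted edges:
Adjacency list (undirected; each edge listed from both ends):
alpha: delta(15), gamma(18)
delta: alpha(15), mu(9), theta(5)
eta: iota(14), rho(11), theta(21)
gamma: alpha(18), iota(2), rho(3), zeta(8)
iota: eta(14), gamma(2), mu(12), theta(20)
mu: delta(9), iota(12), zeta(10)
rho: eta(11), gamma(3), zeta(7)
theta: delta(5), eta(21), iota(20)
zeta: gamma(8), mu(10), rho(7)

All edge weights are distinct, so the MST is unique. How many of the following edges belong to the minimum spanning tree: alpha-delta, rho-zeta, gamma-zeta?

Kruskal's algorithm — process edges by increasing weight (ties by edge label):
gamma-iota (2): add — endpoints in different components.
gamma-rho (3): add — endpoints in different components.
delta-theta (5): add — endpoints in different components.
rho-zeta (7): add — endpoints in different components.
gamma-zeta (8): skip — zeta and gamma already connected.
delta-mu (9): add — endpoints in different components.
mu-zeta (10): add — endpoints in different components.
eta-rho (11): add — endpoints in different components.
iota-mu (12): skip — iota and mu already connected.
eta-iota (14): skip — iota and eta already connected.
alpha-delta (15): add — endpoints in different components.
MST edge set: {gamma-iota, gamma-rho, delta-theta, rho-zeta, delta-mu, mu-zeta, eta-rho, alpha-delta}.
Of the listed edges, {alpha-delta, rho-zeta} are in the MST → 2.

2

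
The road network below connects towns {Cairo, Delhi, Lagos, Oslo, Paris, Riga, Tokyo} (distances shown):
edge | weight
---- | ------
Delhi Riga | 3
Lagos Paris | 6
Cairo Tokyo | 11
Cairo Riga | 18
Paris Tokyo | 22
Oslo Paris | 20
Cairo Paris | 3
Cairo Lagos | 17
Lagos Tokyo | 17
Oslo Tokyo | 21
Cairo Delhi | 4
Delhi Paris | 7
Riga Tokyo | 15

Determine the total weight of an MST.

47

Kruskal's algorithm — process edges by increasing weight (ties by edge label):
Cairo Paris (3): add — endpoints in different components.
Delhi Riga (3): add — endpoints in different components.
Cairo Delhi (4): add — endpoints in different components.
Lagos Paris (6): add — endpoints in different components.
Delhi Paris (7): skip — Delhi and Paris already connected.
Cairo Tokyo (11): add — endpoints in different components.
Riga Tokyo (15): skip — Riga and Tokyo already connected.
Cairo Lagos (17): skip — Cairo and Lagos already connected.
Lagos Tokyo (17): skip — Tokyo and Lagos already connected.
Cairo Riga (18): skip — Riga and Cairo already connected.
Oslo Paris (20): add — endpoints in different components.
MST edges: Cairo Paris, Delhi Riga, Cairo Delhi, Lagos Paris, Cairo Tokyo, Oslo Paris; total weight 3+3+4+6+11+20 = 47.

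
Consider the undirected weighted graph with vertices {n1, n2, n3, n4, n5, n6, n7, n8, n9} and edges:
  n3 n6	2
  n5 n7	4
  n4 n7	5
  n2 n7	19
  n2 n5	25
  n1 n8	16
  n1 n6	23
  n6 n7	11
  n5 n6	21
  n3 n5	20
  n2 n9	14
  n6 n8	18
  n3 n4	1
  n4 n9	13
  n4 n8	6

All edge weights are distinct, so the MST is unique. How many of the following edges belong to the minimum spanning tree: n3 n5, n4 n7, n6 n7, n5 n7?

Sort edges by weight, then run Kruskal:
n3 n4 (1): add — endpoints in different components.
n3 n6 (2): add — endpoints in different components.
n5 n7 (4): add — endpoints in different components.
n4 n7 (5): add — endpoints in different components.
n4 n8 (6): add — endpoints in different components.
n6 n7 (11): skip — n6 and n7 already connected.
n4 n9 (13): add — endpoints in different components.
n2 n9 (14): add — endpoints in different components.
n1 n8 (16): add — endpoints in different components.
MST edge set: {n3 n4, n3 n6, n5 n7, n4 n7, n4 n8, n4 n9, n2 n9, n1 n8}.
Of the listed edges, {n4 n7, n5 n7} are in the MST → 2.

2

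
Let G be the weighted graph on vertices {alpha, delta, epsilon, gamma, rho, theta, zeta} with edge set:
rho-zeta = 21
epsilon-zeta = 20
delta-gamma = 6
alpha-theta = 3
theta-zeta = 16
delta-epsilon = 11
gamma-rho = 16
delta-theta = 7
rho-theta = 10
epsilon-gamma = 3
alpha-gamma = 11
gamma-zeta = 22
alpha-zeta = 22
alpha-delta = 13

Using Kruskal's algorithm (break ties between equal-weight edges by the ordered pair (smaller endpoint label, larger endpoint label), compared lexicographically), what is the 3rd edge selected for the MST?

Sort edges by weight, then run Kruskal:
alpha-theta (3): add. Components now {epsilon} {alpha,theta} {delta} {zeta} {gamma} {rho}
epsilon-gamma (3): add. Components now {epsilon,gamma} {alpha,theta} {delta} {zeta} {rho}
delta-gamma (6): add. Components now {delta,epsilon,gamma} {alpha,theta} {zeta} {rho}
delta-theta (7): add. Components now {alpha,delta,epsilon,gamma,theta} {zeta} {rho}
rho-theta (10): add. Components now {alpha,delta,epsilon,gamma,rho,theta} {zeta}
alpha-gamma (11): skip — alpha and gamma already connected.
delta-epsilon (11): skip — epsilon and delta already connected.
alpha-delta (13): skip — alpha and delta already connected.
gamma-rho (16): skip — gamma and rho already connected.
theta-zeta (16): add. Components now {alpha,delta,epsilon,gamma,rho,theta,zeta}
The 3rd edge added is delta-gamma.

delta-gamma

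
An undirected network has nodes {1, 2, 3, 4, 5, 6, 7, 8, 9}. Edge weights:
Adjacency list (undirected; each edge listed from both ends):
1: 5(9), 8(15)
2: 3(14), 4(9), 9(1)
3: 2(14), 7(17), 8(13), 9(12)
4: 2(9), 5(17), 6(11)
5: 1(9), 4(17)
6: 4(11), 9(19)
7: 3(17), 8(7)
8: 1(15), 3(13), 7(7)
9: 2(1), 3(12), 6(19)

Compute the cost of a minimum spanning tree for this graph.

Prim's algorithm from 8:
Step 1: cheapest edge leaving the tree is 7–8 (7); add 7.
Step 2: cheapest edge leaving the tree is 3–8 (13); add 3.
Step 3: cheapest edge leaving the tree is 3–9 (12); add 9.
Step 4: cheapest edge leaving the tree is 2–9 (1); add 2.
Step 5: cheapest edge leaving the tree is 2–4 (9); add 4.
Step 6: cheapest edge leaving the tree is 4–6 (11); add 6.
Step 7: cheapest edge leaving the tree is 1–8 (15); add 1.
Step 8: cheapest edge leaving the tree is 1–5 (9); add 5.
MST edges: 7–8, 3–8, 3–9, 2–9, 2–4, 4–6, 1–8, 1–5; total weight 7+13+12+1+9+11+15+9 = 77.

77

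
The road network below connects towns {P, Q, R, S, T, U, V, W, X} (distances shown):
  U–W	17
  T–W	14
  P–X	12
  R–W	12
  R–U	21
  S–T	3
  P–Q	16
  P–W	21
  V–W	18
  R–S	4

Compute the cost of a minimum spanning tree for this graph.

103

Kruskal's algorithm — process edges by increasing weight (ties by edge label):
S–T (3): add — endpoints in different components.
R–S (4): add — endpoints in different components.
P–X (12): add — endpoints in different components.
R–W (12): add — endpoints in different components.
T–W (14): skip — W and T already connected.
P–Q (16): add — endpoints in different components.
U–W (17): add — endpoints in different components.
V–W (18): add — endpoints in different components.
P–W (21): add — endpoints in different components.
MST edges: S–T, R–S, P–X, R–W, P–Q, U–W, V–W, P–W; total weight 3+4+12+12+16+17+18+21 = 103.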